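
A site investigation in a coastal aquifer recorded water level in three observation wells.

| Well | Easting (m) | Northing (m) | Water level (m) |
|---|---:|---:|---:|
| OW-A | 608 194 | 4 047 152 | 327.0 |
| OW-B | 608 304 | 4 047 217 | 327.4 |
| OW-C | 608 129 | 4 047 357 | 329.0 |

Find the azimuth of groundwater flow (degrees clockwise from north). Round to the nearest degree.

Three-point gradient (reference OW-A): Δ to OW-B = (110, 65, +0.4), Δ to OW-C = (-65, 205, +2.0).
∂h/∂x = -0.001793, ∂h/∂y = +0.009188 (det = 26775).
Flow direction (−∇h) has components (+0.001793 E, -0.009188 N).
Azimuth = atan2(E, N) = atan2(+0.001793, -0.009188) = 169.0° ≈ 169°.

169°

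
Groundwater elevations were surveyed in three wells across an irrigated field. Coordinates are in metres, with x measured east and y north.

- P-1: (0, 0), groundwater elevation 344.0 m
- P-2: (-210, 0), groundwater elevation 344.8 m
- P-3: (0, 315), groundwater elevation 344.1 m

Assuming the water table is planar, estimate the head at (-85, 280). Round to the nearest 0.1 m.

344.4 m

∂h/∂x = (344.8 − 344.0) / (-210 − 0) = -0.003810
∂h/∂y = (344.1 − 344.0) / (315 − 0) = +0.0003175
h(-85, 280) = 344.0 + (-0.003810)·(-85) + (+0.0003175)·(280) = 344.0 +0.324 +0.089 = 344.413 m.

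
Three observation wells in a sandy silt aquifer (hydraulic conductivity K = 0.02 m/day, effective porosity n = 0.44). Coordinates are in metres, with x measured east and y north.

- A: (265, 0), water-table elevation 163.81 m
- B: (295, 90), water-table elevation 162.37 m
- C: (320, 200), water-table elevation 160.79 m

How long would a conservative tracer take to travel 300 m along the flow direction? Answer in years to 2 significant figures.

960 years

Differences from A: to B (Δx, Δy, Δh) = (30, 90, -1.44); to C = (55, 200, -3.02).
Determinant of the coordinate differences = 30·200 − 55·90 = 1050.
∂h/∂x = [(-1.44)·200 − (-3.02)·90] / 1050 = -0.01543
∂h/∂y = [30·(-3.02) − 55·(-1.44)] / 1050 = -0.01086
|∇h| = √(-0.01543² + -0.01086²) = 0.01887
Seepage velocity v = K·i/n = 0.02 × 0.01887 / 0.44 = 0.0008577 m/day.
t = 300 / 0.0008577 = 3.498e+05 days = 958 years.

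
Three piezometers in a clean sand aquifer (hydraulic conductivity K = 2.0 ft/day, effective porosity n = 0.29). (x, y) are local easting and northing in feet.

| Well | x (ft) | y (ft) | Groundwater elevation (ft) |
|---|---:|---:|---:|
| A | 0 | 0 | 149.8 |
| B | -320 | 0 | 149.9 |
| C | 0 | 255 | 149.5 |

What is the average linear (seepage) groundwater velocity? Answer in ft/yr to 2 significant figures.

∂h/∂x = (149.9 − 149.8) / (-320 − 0) = -0.0003125
∂h/∂y = (149.5 − 149.8) / (255 − 0) = -0.001176
|∇h| = √(-0.0003125² + -0.001176²) = 0.001217
Seepage velocity v = K·i/n = 2.0 × 0.001217 / 0.29 = 0.008393 ft/day = 3.066 ft/yr.

3.1 ft/yr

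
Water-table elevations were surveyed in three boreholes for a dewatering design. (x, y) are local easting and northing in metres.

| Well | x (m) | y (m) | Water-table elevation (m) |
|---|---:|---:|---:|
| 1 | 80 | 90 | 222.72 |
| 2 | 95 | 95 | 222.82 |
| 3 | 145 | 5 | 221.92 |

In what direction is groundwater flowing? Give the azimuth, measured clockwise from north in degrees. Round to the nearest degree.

194°

Taking 1 as reference: 2−1 = (15, 5, +0.10); 3−1 = (65, -85, -0.80).
Solve a·Δx + b·Δy = Δh: det = 15·(-85) − 65·5 = -1600.
∂h/∂x = [(+0.10)·(-85) − (-0.80)·5] / -1600 = +0.002812
∂h/∂y = [15·(-0.80) − 65·(+0.10)] / -1600 = +0.01156
Flow direction (−∇h) has components (-0.002812 E, -0.01156 N).
Azimuth = atan2(E, N) = atan2(-0.002812, -0.01156) = 193.7° ≈ 194°.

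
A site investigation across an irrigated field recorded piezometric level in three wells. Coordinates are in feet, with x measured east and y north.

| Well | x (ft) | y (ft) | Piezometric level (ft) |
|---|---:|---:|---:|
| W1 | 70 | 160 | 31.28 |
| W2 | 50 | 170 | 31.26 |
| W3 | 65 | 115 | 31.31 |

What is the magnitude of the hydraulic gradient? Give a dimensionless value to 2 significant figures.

Taking W1 as reference: W2−W1 = (-20, 10, -0.02); W3−W1 = (-5, -45, +0.03).
Solve a·Δx + b·Δy = Δh: det = (-20)·(-45) − (-5)·10 = 950.
∂h/∂x = [(-0.02)·(-45) − (+0.03)·10] / 950 = +0.0006316
∂h/∂y = [(-20)·(+0.03) − (-5)·(-0.02)] / 950 = -0.0007368
|∇h| = √(0.0006316² + -0.0007368²) = 0.0009705

0.00097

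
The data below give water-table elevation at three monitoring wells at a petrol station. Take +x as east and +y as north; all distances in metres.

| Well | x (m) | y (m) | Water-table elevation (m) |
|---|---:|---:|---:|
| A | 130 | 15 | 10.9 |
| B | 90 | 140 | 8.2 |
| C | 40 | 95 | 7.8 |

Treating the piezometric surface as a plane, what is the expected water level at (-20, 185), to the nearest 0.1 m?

Differences from A: to B (Δx, Δy, Δh) = (-40, 125, -2.7); to C = (-90, 80, -3.1).
Determinant of the coordinate differences = (-40)·80 − (-90)·125 = 8050.
∂h/∂x = [(-2.7)·80 − (-3.1)·125] / 8050 = +0.02130
∂h/∂y = [(-40)·(-3.1) − (-90)·(-2.7)] / 8050 = -0.01478
h(-20, 185) = 10.9 + (+0.02130)·(-150) + (-0.01478)·(170) = 10.9 -3.196 -2.513 = 5.191 m.

5.2 m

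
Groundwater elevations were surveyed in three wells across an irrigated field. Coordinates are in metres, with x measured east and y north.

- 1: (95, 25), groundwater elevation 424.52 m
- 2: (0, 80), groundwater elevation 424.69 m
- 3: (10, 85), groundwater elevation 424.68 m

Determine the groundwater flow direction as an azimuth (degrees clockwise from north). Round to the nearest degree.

Differences from 1: to 2 (Δx, Δy, Δh) = (-95, 55, +0.17); to 3 = (-85, 60, +0.16).
Determinant of the coordinate differences = (-95)·60 − (-85)·55 = -1025.
∂h/∂x = [(+0.17)·60 − (+0.16)·55] / -1025 = -0.001366
∂h/∂y = [(-95)·(+0.16) − (-85)·(+0.17)] / -1025 = +0.0007317
Flow direction (−∇h) has components (+0.001366 E, -0.0007317 N).
Azimuth = atan2(E, N) = atan2(+0.001366, -0.0007317) = 118.2° ≈ 118°.

118°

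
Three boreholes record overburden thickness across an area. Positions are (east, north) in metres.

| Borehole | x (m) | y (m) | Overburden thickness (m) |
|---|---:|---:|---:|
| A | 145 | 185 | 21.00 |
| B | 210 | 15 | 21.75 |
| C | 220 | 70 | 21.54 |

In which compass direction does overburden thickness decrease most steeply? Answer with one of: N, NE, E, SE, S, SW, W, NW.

N

With d = a·x + b·y + c and A as origin, the differences give:
  65·a + (-170)·b = +0.75
  75·a + (-115)·b = +0.54
Eliminate b (×(-115) and ×(-170), subtract): 5275·a = 5.550 → a = ∂d/∂x = +0.001052
Back-substitute: b = ∂d/∂y = -0.004009.
Steepest decrease is along −∇f = (-0.001052 E, +0.004009 N) → north.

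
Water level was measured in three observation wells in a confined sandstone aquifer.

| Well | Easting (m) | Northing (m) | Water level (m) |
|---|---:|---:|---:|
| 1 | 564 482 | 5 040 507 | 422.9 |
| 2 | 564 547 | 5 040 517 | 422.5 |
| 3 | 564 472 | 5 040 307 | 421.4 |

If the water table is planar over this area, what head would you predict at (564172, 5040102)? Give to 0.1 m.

422.0 m

Differences from 1: to 2 (Δx, Δy, Δh) = (65, 10, -0.4); to 3 = (-10, -200, -1.5).
Determinant of the coordinate differences = 65·(-200) − (-10)·10 = -12900.
∂h/∂x = [(-0.4)·(-200) − (-1.5)·10] / -12900 = -0.007364
∂h/∂y = [65·(-1.5) − (-10)·(-0.4)] / -12900 = +0.007868
h(564172, 5040102) = 422.9 + (-0.007364)·(-310) + (+0.007868)·(-405) = 422.9 +2.283 -3.187 = 421.996 m.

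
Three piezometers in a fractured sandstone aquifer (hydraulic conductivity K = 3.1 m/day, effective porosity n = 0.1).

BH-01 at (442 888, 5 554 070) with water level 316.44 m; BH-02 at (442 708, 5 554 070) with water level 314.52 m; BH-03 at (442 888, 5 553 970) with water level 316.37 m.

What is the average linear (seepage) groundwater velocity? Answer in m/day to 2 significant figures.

0.33 m/day

∂h/∂x = (314.52 − 316.44) / (442708 − 442888) = +0.01067
∂h/∂y = (316.37 − 316.44) / (5553970 − 5554070) = +0.0007000
|∇h| = √(0.01067² + 0.0007000²) = 0.01069
Seepage velocity v = K·i/n = 3.1 × 0.01069 / 0.1 = 0.3314 m/day.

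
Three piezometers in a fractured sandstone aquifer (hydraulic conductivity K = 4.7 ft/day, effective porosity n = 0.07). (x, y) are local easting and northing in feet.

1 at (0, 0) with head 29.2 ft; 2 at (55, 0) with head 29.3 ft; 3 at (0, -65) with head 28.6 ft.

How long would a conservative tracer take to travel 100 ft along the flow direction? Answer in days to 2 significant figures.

∂h/∂x = (29.3 − 29.2) / (55 − 0) = +0.001818
∂h/∂y = (28.6 − 29.2) / (-65 − 0) = +0.009231
|∇h| = √(0.001818² + 0.009231²) = 0.009408
Seepage velocity v = K·i/n = 4.7 × 0.009408 / 0.07 = 0.6317 ft/day.
t = 100 / 0.6317 = 158.3 days.

160 days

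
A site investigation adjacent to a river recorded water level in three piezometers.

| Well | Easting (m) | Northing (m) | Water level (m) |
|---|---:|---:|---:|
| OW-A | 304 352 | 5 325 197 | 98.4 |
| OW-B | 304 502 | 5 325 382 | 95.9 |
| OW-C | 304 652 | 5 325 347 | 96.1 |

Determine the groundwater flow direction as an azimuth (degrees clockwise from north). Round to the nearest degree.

007°

Taking OW-A as reference: OW-B−OW-A = (150, 185, -2.5); OW-C−OW-A = (300, 150, -2.3).
Determinant of the coordinate differences = 150·150 − 300·185 = -33000.
∂h/∂x = [(-2.5)·150 − (-2.3)·185] / -33000 = -0.001530
∂h/∂y = [150·(-2.3) − 300·(-2.5)] / -33000 = -0.01227
Flow direction (−∇h) has components (+0.001530 E, +0.01227 N).
Azimuth = atan2(E, N) = atan2(+0.001530, +0.01227) = 7.1° ≈ 007°.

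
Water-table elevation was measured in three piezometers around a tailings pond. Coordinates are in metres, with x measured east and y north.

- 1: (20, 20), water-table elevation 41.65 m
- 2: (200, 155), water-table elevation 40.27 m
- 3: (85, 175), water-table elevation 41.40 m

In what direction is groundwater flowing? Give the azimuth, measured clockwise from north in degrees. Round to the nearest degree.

With h = a·x + b·y + c and 1 as origin, the differences give:
  180·a + 135·b = -1.38
  65·a + 155·b = -0.25
Eliminate b (×155 and ×135, subtract): 19125·a = -180.150 → a = ∂h/∂x = -0.009420
Back-substitute: b = ∂h/∂y = +0.002337.
Flow direction (−∇h) has components (+0.009420 E, -0.002337 N).
Azimuth = atan2(E, N) = atan2(+0.009420, -0.002337) = 103.9° ≈ 104°.

104°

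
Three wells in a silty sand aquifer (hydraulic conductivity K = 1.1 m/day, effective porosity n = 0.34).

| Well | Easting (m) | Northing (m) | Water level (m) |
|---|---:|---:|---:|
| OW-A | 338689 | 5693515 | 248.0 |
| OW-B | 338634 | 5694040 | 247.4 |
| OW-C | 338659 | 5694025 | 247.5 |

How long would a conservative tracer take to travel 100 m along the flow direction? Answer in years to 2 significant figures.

Taking OW-A as reference: OW-B−OW-A = (-55, 525, -0.6); OW-C−OW-A = (-30, 510, -0.5).
Determinant of the coordinate differences = (-55)·510 − (-30)·525 = -12300.
∂h/∂x = [(-0.6)·510 − (-0.5)·525] / -12300 = +0.003537
∂h/∂y = [(-55)·(-0.5) − (-30)·(-0.6)] / -12300 = -0.0007724
|∇h| = √(0.003537² + -0.0007724²) = 0.00362
Seepage velocity v = K·i/n = 1.1 × 0.00362 / 0.34 = 0.01171 m/day.
t = 100 / 0.01171 = 8540 days = 23.4 years.

23 years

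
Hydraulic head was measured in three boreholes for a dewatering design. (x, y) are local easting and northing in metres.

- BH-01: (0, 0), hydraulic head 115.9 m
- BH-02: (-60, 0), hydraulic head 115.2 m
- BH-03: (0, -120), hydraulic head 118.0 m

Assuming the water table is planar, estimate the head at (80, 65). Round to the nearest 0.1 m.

115.7 m

∂h/∂x = (115.2 − 115.9) / (-60 − 0) = +0.01167
∂h/∂y = (118.0 − 115.9) / (-120 − 0) = -0.01750
h(80, 65) = 115.9 + (+0.01167)·(80) + (-0.01750)·(65) = 115.9 +0.933 -1.137 = 115.696 m.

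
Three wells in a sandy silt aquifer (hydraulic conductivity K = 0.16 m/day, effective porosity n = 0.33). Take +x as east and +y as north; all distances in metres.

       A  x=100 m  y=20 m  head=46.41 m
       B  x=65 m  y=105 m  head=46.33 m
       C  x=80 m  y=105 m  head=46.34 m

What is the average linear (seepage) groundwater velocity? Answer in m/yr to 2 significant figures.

0.17 m/yr

Taking A as reference: B−A = (-35, 85, -0.08); C−A = (-20, 85, -0.07).
Solve a·Δx + b·Δy = Δh: det = (-35)·85 − (-20)·85 = -1275.
∂h/∂x = [(-0.08)·85 − (-0.07)·85] / -1275 = +0.0006667
∂h/∂y = [(-35)·(-0.07) − (-20)·(-0.08)] / -1275 = -0.0006667
|∇h| = √(0.0006667² + -0.0006667²) = 0.0009429
Seepage velocity v = K·i/n = 0.16 × 0.0009429 / 0.33 = 0.0004572 m/day = 0.167 m/yr.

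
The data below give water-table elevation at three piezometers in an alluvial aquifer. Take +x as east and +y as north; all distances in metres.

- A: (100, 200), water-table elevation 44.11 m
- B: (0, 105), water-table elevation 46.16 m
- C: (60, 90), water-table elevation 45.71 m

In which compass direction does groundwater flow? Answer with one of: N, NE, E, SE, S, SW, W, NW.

Differences from A: to B (Δx, Δy, Δh) = (-100, -95, +2.05); to C = (-40, -110, +1.60).
Determinant of the coordinate differences = (-100)·(-110) − (-40)·(-95) = 7200.
∂h/∂x = [(+2.05)·(-110) − (+1.60)·(-95)] / 7200 = -0.01021
∂h/∂y = [(-100)·(+1.60) − (-40)·(+2.05)] / 7200 = -0.01083
Flow = −∇h = (+0.01021 east, +0.01083 north), which points northeast.

NE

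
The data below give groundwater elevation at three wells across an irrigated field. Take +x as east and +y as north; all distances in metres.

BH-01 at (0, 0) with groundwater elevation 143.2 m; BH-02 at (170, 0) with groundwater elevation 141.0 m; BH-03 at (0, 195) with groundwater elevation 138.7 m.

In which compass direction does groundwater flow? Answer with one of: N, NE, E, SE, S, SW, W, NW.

NE

∂h/∂x = (141.0 − 143.2) / (170 − 0) = -0.01294
∂h/∂y = (138.7 − 143.2) / (195 − 0) = -0.02308
Flow = −∇h = (+0.01294 east, +0.02308 north), which points northeast.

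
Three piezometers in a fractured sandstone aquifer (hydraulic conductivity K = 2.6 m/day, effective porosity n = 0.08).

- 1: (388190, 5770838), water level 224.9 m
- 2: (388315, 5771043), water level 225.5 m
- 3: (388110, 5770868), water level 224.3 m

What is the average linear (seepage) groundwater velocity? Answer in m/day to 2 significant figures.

Differences from 1: to 2 (Δx, Δy, Δh) = (125, 205, +0.6); to 3 = (-80, 30, -0.6).
Determinant of the coordinate differences = 125·30 − (-80)·205 = 20150.
∂h/∂x = [(+0.6)·30 − (-0.6)·205] / 20150 = +0.006998
∂h/∂y = [125·(-0.6) − (-80)·(+0.6)] / 20150 = -0.001340
|∇h| = √(0.006998² + -0.001340²) = 0.007125
Seepage velocity v = K·i/n = 2.6 × 0.007125 / 0.08 = 0.2316 m/day.

0.23 m/day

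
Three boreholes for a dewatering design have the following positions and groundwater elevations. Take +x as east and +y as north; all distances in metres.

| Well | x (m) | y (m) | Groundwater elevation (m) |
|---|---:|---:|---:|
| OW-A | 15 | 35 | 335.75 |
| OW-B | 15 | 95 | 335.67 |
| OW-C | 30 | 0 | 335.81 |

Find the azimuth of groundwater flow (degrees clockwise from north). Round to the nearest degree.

Differences from OW-A: to OW-B (Δx, Δy, Δh) = (0, 60, -0.08); to OW-C = (15, -35, +0.06).
Determinant of the coordinate differences = 0·(-35) − 15·60 = -900.
∂h/∂x = [(-0.08)·(-35) − (+0.06)·60] / -900 = +0.0008889
∂h/∂y = [0·(+0.06) − 15·(-0.08)] / -900 = -0.001333
Flow direction (−∇h) has components (-0.0008889 E, +0.001333 N).
Azimuth = atan2(E, N) = atan2(-0.0008889, +0.001333) = 326.3° ≈ 326°.

326°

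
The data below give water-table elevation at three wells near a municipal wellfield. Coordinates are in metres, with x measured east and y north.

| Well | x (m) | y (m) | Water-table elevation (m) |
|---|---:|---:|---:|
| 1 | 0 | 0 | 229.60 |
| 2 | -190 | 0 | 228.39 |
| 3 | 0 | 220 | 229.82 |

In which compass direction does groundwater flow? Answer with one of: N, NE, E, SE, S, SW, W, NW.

∂h/∂x = (228.39 − 229.60) / (-190 − 0) = +0.006368
∂h/∂y = (229.82 − 229.60) / (220 − 0) = +0.0010000
Flow = −∇h = (-0.006368 east, -0.0010000 north), which points west.

W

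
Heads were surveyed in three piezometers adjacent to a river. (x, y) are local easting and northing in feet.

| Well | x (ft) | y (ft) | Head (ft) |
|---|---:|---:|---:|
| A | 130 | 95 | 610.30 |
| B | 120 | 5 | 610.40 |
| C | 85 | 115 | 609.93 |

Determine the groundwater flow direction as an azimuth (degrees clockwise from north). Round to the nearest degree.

Differences from A: to B (Δx, Δy, Δh) = (-10, -90, +0.10); to C = (-45, 20, -0.37).
Solve a·Δx + b·Δy = Δh: det = (-10)·20 − (-45)·(-90) = -4250.
∂h/∂x = [(+0.10)·20 − (-0.37)·(-90)] / -4250 = +0.007365
∂h/∂y = [(-10)·(-0.37) − (-45)·(+0.10)] / -4250 = -0.001929
Flow direction (−∇h) has components (-0.007365 E, +0.001929 N).
Azimuth = atan2(E, N) = atan2(-0.007365, +0.001929) = 284.7° ≈ 285°.

285°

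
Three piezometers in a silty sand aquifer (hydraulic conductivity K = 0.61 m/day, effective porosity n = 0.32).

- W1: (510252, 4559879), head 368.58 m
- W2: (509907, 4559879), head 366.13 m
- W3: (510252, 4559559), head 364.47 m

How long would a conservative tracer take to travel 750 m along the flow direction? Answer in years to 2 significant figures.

∂h/∂x = (366.13 − 368.58) / (509907 − 510252) = +0.007101
∂h/∂y = (364.47 − 368.58) / (4559559 − 4559879) = +0.01284
|∇h| = √(0.007101² + 0.01284²) = 0.01467
Seepage velocity v = K·i/n = 0.61 × 0.01467 / 0.32 = 0.02796 m/day.
t = 750 / 0.02796 = 2.682e+04 days = 73.4 years.

73 years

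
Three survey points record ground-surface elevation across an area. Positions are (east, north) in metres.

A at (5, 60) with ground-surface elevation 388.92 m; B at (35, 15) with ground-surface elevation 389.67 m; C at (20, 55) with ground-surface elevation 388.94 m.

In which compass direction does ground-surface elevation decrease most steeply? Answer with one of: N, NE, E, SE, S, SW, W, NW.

N

Three-point gradient (reference A): Δ to B = (30, -45, +0.75), Δ to C = (15, -5, +0.02).
∂z/∂x = -0.005429, ∂z/∂y = -0.02029 (det = 525).
Steepest decrease is along −∇f = (+0.005429 E, +0.02029 N) → north.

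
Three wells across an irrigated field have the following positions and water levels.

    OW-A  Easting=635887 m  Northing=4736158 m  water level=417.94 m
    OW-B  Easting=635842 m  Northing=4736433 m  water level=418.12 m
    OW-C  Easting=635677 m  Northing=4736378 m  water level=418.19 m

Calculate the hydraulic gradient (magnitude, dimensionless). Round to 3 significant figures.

Differences from OW-A: to OW-B (Δx, Δy, Δh) = (-45, 275, +0.18); to OW-C = (-210, 220, +0.25).
Determinant of the coordinate differences = (-45)·220 − (-210)·275 = 47850.
∂h/∂x = [(+0.18)·220 − (+0.25)·275] / 47850 = -0.0006092
∂h/∂y = [(-45)·(+0.25) − (-210)·(+0.18)] / 47850 = +0.0005549
|∇h| = √(-0.0006092² + 0.0005549²) = 0.000824

0.000824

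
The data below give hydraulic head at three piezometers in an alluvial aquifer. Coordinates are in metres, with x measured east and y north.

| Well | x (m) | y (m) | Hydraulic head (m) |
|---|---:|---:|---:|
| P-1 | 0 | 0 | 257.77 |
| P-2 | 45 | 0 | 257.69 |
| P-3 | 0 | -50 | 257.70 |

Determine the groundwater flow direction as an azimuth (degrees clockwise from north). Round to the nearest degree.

∂h/∂x = (257.69 − 257.77) / (45 − 0) = -0.001778
∂h/∂y = (257.70 − 257.77) / (-50 − 0) = +0.001400
Flow direction (−∇h) has components (+0.001778 E, -0.001400 N).
Azimuth = atan2(E, N) = atan2(+0.001778, -0.001400) = 128.2° ≈ 128°.

128°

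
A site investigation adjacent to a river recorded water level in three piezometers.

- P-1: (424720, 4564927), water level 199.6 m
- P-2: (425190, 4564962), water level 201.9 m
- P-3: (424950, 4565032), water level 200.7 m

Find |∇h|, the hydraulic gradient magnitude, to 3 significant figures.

Differences from P-1: to P-2 (Δx, Δy, Δh) = (470, 35, +2.3); to P-3 = (230, 105, +1.1).
Solve a·Δx + b·Δy = Δh: det = 470·105 − 230·35 = 41300.
∂h/∂x = [(+2.3)·105 − (+1.1)·35] / 41300 = +0.004915
∂h/∂y = [470·(+1.1) − 230·(+2.3)] / 41300 = -0.0002906
|∇h| = √(0.004915² + -0.0002906²) = 0.004924

0.00492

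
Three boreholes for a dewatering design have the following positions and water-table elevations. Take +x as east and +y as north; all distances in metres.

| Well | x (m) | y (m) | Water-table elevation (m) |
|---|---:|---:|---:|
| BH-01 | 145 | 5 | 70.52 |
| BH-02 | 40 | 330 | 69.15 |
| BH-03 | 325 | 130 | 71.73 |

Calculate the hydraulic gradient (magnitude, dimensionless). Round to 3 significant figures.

0.00806

With h = a·x + b·y + c and BH-01 as origin, the differences give:
  (-105)·a + 325·b = -1.37
  180·a + 125·b = +1.21
Eliminate b (×125 and ×325, subtract): -71625·a = -564.500 → a = ∂h/∂x = +0.007881
Back-substitute: b = ∂h/∂y = -0.001669.
|∇h| = √(0.007881² + -0.001669²) = 0.008056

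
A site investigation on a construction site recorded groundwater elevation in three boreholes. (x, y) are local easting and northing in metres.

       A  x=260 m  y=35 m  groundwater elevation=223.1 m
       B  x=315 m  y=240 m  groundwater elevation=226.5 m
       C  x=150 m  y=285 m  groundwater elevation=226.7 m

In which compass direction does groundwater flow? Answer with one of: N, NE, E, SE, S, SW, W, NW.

S

Differences from A: to B (Δx, Δy, Δh) = (55, 205, +3.4); to C = (-110, 250, +3.6).
Determinant of the coordinate differences = 55·250 − (-110)·205 = 36300.
∂h/∂x = [(+3.4)·250 − (+3.6)·205] / 36300 = +0.003085
∂h/∂y = [55·(+3.6) − (-110)·(+3.4)] / 36300 = +0.01576
Flow = −∇h = (-0.003085 east, -0.01576 north), which points south.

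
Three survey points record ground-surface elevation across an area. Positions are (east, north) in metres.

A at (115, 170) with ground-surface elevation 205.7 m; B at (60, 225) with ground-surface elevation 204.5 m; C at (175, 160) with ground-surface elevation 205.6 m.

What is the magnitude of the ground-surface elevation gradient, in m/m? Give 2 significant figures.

With z = a·x + b·y + c and A as origin, the differences give:
  (-55)·a + 55·b = -1.2
  60·a + (-10)·b = -0.1
Eliminate b (×(-10) and ×55, subtract): -2750·a = 17.50 → a = ∂z/∂x = -0.006364
Back-substitute: b = ∂z/∂y = -0.02818.
|∇f| = √(-0.006364² + -0.02818²) = 0.02889 m/m

0.029 m/m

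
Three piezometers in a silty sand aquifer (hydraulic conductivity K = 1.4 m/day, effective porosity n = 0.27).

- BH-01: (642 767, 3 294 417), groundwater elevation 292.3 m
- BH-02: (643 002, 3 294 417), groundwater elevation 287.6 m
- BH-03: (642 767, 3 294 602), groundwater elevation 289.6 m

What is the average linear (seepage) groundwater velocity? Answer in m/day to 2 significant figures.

0.13 m/day

∂h/∂x = (287.6 − 292.3) / (643002 − 642767) = -0.02000
∂h/∂y = (289.6 − 292.3) / (3294602 − 3294417) = -0.01459
|∇h| = √(-0.02000² + -0.01459²) = 0.02476
Seepage velocity v = K·i/n = 1.4 × 0.02476 / 0.27 = 0.1284 m/day.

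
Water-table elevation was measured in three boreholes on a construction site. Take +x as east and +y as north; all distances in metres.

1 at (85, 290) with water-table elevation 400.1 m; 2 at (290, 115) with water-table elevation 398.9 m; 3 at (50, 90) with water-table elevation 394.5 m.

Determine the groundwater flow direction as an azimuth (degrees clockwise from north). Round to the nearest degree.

With h = a·x + b·y + c and 1 as origin, the differences give:
  205·a + (-175)·b = -1.2
  (-35)·a + (-200)·b = -5.6
Eliminate b (×(-200) and ×(-175), subtract): -47125·a = -740.00 → a = ∂h/∂x = +0.01570
Back-substitute: b = ∂h/∂y = +0.02525.
Flow direction (−∇h) has components (-0.01570 E, -0.02525 N).
Azimuth = atan2(E, N) = atan2(-0.01570, -0.02525) = 211.9° ≈ 212°.

212°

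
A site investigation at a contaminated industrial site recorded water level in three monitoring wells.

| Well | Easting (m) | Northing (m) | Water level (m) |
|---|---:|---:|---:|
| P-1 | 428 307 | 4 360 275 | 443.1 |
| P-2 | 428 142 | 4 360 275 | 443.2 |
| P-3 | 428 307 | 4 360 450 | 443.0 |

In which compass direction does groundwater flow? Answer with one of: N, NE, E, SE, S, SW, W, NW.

NE

∂h/∂x = (443.2 − 443.1) / (428142 − 428307) = -0.0006061
∂h/∂y = (443.0 − 443.1) / (4360450 − 4360275) = -0.0005714
Flow = −∇h = (+0.0006061 east, +0.0005714 north), which points northeast.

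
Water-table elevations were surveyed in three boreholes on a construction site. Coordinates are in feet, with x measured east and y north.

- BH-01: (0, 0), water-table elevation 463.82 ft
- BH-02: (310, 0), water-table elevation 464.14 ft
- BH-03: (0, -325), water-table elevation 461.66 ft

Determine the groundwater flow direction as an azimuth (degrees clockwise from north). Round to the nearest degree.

∂h/∂x = (464.14 − 463.82) / (310 − 0) = +0.001032
∂h/∂y = (461.66 − 463.82) / (-325 − 0) = +0.006646
Flow direction (−∇h) has components (-0.001032 E, -0.006646 N).
Azimuth = atan2(E, N) = atan2(-0.001032, -0.006646) = 188.8° ≈ 189°.

189°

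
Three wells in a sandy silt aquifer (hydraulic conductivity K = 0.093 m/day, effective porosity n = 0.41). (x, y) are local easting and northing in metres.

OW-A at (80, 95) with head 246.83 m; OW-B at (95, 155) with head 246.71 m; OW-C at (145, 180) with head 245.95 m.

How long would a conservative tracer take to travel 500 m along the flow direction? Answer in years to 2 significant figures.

370 years

Differences from OW-A: to OW-B (Δx, Δy, Δh) = (15, 60, -0.12); to OW-C = (65, 85, -0.88).
Determinant of the coordinate differences = 15·85 − 65·60 = -2625.
∂h/∂x = [(-0.12)·85 − (-0.88)·60] / -2625 = -0.01623
∂h/∂y = [15·(-0.88) − 65·(-0.12)] / -2625 = +0.002057
|∇h| = √(-0.01623² + 0.002057²) = 0.01636
Seepage velocity v = K·i/n = 0.093 × 0.01636 / 0.41 = 0.003711 m/day.
t = 500 / 0.003711 = 1.347e+05 days = 369 years.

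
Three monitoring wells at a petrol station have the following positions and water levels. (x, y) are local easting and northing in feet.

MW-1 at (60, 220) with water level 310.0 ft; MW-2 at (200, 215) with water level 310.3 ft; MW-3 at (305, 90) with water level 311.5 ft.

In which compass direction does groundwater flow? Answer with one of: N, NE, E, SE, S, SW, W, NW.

N

With h = a·x + b·y + c and MW-1 as origin, the differences give:
  140·a + (-5)·b = +0.3
  245·a + (-130)·b = +1.5
Eliminate b (×(-130) and ×(-5), subtract): -16975·a = -31.50 → a = ∂h/∂x = +0.001856
Back-substitute: b = ∂h/∂y = -0.008041.
Flow = −∇h = (-0.001856 east, +0.008041 north), which points north.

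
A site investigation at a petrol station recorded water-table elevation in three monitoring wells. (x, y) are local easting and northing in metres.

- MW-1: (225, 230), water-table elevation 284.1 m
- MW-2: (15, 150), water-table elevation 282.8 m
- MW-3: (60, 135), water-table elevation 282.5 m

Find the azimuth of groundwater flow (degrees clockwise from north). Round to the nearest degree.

178°

Taking MW-1 as reference: MW-2−MW-1 = (-210, -80, -1.3); MW-3−MW-1 = (-165, -95, -1.6).
Determinant of the coordinate differences = (-210)·(-95) − (-165)·(-80) = 6750.
∂h/∂x = [(-1.3)·(-95) − (-1.6)·(-80)] / 6750 = -0.0006667
∂h/∂y = [(-210)·(-1.6) − (-165)·(-1.3)] / 6750 = +0.01800
Flow direction (−∇h) has components (+0.0006667 E, -0.01800 N).
Azimuth = atan2(E, N) = atan2(+0.0006667, -0.01800) = 177.9° ≈ 178°.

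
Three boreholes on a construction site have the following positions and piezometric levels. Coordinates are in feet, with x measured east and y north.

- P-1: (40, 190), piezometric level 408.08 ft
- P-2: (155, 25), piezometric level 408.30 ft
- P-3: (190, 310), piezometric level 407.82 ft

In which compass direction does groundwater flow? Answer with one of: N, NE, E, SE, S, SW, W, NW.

N

Three-point gradient (reference P-1): Δ to P-2 = (115, -165, +0.22), Δ to P-3 = (150, 120, -0.26).
∂h/∂x = -0.0004280, ∂h/∂y = -0.001632 (det = 38550).
Flow = −∇h = (+0.0004280 east, +0.001632 north), which points north.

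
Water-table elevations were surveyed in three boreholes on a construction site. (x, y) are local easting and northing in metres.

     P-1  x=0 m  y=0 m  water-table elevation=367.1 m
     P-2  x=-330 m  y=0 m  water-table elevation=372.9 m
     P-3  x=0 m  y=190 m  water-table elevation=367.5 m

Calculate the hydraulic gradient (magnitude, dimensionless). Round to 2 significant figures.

0.018

∂h/∂x = (372.9 − 367.1) / (-330 − 0) = -0.01758
∂h/∂y = (367.5 − 367.1) / (190 − 0) = +0.002105
|∇h| = √(-0.01758² + 0.002105²) = 0.01771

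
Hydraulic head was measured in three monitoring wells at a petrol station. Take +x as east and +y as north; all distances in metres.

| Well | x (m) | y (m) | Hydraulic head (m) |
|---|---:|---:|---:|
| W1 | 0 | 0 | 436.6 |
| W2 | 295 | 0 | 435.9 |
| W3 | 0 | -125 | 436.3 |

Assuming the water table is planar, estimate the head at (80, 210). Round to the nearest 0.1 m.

∂h/∂x = (435.9 − 436.6) / (295 − 0) = -0.002373
∂h/∂y = (436.3 − 436.6) / (-125 − 0) = +0.002400
h(80, 210) = 436.6 + (-0.002373)·(80) + (+0.002400)·(210) = 436.6 -0.190 +0.504 = 436.914 m.

436.9 m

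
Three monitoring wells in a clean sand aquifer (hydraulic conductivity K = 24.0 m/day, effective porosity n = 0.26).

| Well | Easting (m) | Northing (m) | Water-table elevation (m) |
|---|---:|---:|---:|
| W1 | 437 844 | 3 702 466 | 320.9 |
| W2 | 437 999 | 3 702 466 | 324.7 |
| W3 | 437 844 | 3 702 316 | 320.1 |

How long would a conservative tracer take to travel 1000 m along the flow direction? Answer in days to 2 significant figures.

430 days

∂h/∂x = (324.7 − 320.9) / (437999 − 437844) = +0.02452
∂h/∂y = (320.1 − 320.9) / (3702316 − 3702466) = +0.005333
|∇h| = √(0.02452² + 0.005333²) = 0.02509
Seepage velocity v = K·i/n = 24.0 × 0.02509 / 0.26 = 2.316 m/day.
t = 1000 / 2.316 = 431.8 days.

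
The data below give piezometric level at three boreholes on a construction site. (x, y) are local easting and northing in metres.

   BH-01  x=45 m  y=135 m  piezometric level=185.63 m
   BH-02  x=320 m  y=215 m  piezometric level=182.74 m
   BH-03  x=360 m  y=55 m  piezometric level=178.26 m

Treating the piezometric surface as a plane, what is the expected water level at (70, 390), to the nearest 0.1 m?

191.2 m

Differences from BH-01: to BH-02 (Δx, Δy, Δh) = (275, 80, -2.89); to BH-03 = (315, -80, -7.37).
Determinant of the coordinate differences = 275·(-80) − 315·80 = -47200.
∂h/∂x = [(-2.89)·(-80) − (-7.37)·80] / -47200 = -0.01739
∂h/∂y = [275·(-7.37) − 315·(-2.89)] / -47200 = +0.02365
h(70, 390) = 185.63 + (-0.01739)·(25) + (+0.02365)·(255) = 185.63 -0.435 +6.031 = 191.227 m.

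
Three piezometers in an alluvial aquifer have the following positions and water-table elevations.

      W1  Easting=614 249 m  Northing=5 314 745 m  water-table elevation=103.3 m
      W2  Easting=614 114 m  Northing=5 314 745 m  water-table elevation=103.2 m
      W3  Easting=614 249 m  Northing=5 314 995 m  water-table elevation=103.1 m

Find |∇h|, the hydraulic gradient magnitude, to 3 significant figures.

0.00109

∂h/∂x = (103.2 − 103.3) / (614114 − 614249) = +0.0007407
∂h/∂y = (103.1 − 103.3) / (5314995 − 5314745) = -0.0008000
|∇h| = √(0.0007407² + -0.0008000²) = 0.00109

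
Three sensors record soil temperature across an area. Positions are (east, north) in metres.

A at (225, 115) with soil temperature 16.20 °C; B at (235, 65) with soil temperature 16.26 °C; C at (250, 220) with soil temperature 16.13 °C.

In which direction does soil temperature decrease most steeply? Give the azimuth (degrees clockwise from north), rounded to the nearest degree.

308°

With T = a·x + b·y + c and A as origin, the differences give:
  10·a + (-50)·b = +0.06
  25·a + 105·b = -0.07
Eliminate b (×105 and ×(-50), subtract): 2300·a = 2.800 → a = ∂T/∂x = +0.001217
Back-substitute: b = ∂T/∂y = -0.0009565.
Steepest decrease is along −∇f: components (-0.001217 E, +0.0009565 N).
Azimuth = atan2(-0.001217, +0.0009565) = 308.2° ≈ 308°.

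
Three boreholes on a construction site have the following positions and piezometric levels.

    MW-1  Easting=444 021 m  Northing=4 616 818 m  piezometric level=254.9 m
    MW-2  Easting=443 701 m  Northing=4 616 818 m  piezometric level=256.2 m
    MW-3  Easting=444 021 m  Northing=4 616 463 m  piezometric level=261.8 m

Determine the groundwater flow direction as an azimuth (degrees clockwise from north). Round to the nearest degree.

012°

∂h/∂x = (256.2 − 254.9) / (443701 − 444021) = -0.004062
∂h/∂y = (261.8 − 254.9) / (4616463 − 4616818) = -0.01944
Flow direction (−∇h) has components (+0.004062 E, +0.01944 N).
Azimuth = atan2(E, N) = atan2(+0.004062, +0.01944) = 11.8° ≈ 012°.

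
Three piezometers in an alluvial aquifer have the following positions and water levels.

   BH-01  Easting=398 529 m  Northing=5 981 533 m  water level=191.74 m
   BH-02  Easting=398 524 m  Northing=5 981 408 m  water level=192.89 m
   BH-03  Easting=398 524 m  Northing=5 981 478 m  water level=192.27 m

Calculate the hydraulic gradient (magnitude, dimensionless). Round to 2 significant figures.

Differences from BH-01: to BH-02 (Δx, Δy, Δh) = (-5, -125, +1.15); to BH-03 = (-5, -55, +0.53).
Determinant of the coordinate differences = (-5)·(-55) − (-5)·(-125) = -350.
∂h/∂x = [(+1.15)·(-55) − (+0.53)·(-125)] / -350 = -0.008571
∂h/∂y = [(-5)·(+0.53) − (-5)·(+1.15)] / -350 = -0.008857
|∇h| = √(-0.008571² + -0.008857²) = 0.01233

0.012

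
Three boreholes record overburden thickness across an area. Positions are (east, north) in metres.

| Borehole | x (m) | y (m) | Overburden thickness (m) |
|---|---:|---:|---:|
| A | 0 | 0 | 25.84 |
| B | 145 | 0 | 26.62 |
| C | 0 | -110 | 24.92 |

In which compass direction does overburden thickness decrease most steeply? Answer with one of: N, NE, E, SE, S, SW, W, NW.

SW

∂d/∂x = (26.62 − 25.84) / (145 − 0) = +0.005379
∂d/∂y = (24.92 − 25.84) / (-110 − 0) = +0.008364
Steepest decrease is along −∇f = (-0.005379 E, -0.008364 N) → southwest.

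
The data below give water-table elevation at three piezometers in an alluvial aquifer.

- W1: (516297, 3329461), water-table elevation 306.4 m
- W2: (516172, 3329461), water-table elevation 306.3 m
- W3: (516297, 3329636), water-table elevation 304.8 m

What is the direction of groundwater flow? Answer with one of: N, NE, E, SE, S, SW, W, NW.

N

∂h/∂x = (306.3 − 306.4) / (516172 − 516297) = +0.0008000
∂h/∂y = (304.8 − 306.4) / (3329636 − 3329461) = -0.009143
Flow = −∇h = (-0.0008000 east, +0.009143 north), which points north.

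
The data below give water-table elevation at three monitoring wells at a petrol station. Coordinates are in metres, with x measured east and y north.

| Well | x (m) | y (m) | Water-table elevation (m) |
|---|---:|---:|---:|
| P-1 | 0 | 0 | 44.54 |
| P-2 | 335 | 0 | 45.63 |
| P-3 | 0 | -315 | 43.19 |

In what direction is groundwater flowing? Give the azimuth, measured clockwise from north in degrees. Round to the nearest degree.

217°

∂h/∂x = (45.63 − 44.54) / (335 − 0) = +0.003254
∂h/∂y = (43.19 − 44.54) / (-315 − 0) = +0.004286
Flow direction (−∇h) has components (-0.003254 E, -0.004286 N).
Azimuth = atan2(E, N) = atan2(-0.003254, -0.004286) = 217.2° ≈ 217°.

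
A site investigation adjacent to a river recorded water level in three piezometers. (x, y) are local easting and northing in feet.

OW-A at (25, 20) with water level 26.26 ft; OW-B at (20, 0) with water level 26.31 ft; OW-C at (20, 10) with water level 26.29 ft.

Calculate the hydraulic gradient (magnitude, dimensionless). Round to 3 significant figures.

Differences from OW-A: to OW-B (Δx, Δy, Δh) = (-5, -20, +0.05); to OW-C = (-5, -10, +0.03).
Determinant of the coordinate differences = (-5)·(-10) − (-5)·(-20) = -50.
∂h/∂x = [(+0.05)·(-10) − (+0.03)·(-20)] / -50 = -0.002000
∂h/∂y = [(-5)·(+0.03) − (-5)·(+0.05)] / -50 = -0.002000
|∇h| = √(-0.002000² + -0.002000²) = 0.002828

0.00283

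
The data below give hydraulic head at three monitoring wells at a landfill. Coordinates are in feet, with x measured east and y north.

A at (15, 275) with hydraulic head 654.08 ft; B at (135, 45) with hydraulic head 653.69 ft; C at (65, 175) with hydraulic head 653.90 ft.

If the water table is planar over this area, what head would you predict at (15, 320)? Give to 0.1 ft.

654.3 ft

Differences from A: to B (Δx, Δy, Δh) = (120, -230, -0.39); to C = (50, -100, -0.18).
Determinant of the coordinate differences = 120·(-100) − 50·(-230) = -500.
∂h/∂x = [(-0.39)·(-100) − (-0.18)·(-230)] / -500 = +0.004800
∂h/∂y = [120·(-0.18) − 50·(-0.39)] / -500 = +0.004200
h(15, 320) = 654.08 + (+0.004800)·(0) + (+0.004200)·(45) = 654.08 +0.000 +0.189 = 654.269 ft.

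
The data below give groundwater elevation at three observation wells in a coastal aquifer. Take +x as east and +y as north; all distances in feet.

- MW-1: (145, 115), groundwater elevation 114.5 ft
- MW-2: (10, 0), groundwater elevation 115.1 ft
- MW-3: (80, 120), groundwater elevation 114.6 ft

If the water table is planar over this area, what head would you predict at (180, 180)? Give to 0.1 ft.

114.2 ft

Three-point gradient (reference MW-1): Δ to MW-2 = (-135, -115, +0.6), Δ to MW-3 = (-65, 5, +0.1).
∂h/∂x = -0.001779, ∂h/∂y = -0.003129 (det = -8150).
h(180, 180) = 114.5 + (-0.001779)·(35) + (-0.003129)·(65) = 114.5 -0.062 -0.203 = 114.234 ft.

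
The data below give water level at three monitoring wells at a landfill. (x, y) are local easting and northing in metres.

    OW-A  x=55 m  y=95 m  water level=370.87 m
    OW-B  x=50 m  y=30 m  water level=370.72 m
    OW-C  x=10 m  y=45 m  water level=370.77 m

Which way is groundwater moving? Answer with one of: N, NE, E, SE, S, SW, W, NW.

Differences from OW-A: to OW-B (Δx, Δy, Δh) = (-5, -65, -0.15); to OW-C = (-45, -50, -0.10).
Solve a·Δx + b·Δy = Δh: det = (-5)·(-50) − (-45)·(-65) = -2675.
∂h/∂x = [(-0.15)·(-50) − (-0.10)·(-65)] / -2675 = -0.0003738
∂h/∂y = [(-5)·(-0.10) − (-45)·(-0.15)] / -2675 = +0.002336
Flow = −∇h = (+0.0003738 east, -0.002336 north), which points south.

S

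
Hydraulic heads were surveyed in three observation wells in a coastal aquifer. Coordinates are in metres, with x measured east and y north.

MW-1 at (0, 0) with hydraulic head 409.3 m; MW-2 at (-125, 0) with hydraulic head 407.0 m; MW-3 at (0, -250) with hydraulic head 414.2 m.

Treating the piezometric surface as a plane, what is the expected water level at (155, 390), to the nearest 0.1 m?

∂h/∂x = (407.0 − 409.3) / (-125 − 0) = +0.01840
∂h/∂y = (414.2 − 409.3) / (-250 − 0) = -0.01960
h(155, 390) = 409.3 + (+0.01840)·(155) + (-0.01960)·(390) = 409.3 +2.852 -7.644 = 404.508 m.

404.5 m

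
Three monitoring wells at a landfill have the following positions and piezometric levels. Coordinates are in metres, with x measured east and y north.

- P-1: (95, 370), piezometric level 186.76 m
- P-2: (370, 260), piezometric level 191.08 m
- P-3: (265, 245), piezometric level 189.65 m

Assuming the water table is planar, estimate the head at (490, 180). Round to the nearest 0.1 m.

193.1 m

With h = a·x + b·y + c and P-1 as origin, the differences give:
  275·a + (-110)·b = +4.32
  170·a + (-125)·b = +2.89
Eliminate b (×(-125) and ×(-110), subtract): -15675·a = -222.100 → a = ∂h/∂x = +0.01417
Back-substitute: b = ∂h/∂y = -0.003850.
h(490, 180) = 186.76 + (+0.01417)·(395) + (-0.003850)·(-190) = 186.76 +5.597 +0.732 = 193.088 m.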